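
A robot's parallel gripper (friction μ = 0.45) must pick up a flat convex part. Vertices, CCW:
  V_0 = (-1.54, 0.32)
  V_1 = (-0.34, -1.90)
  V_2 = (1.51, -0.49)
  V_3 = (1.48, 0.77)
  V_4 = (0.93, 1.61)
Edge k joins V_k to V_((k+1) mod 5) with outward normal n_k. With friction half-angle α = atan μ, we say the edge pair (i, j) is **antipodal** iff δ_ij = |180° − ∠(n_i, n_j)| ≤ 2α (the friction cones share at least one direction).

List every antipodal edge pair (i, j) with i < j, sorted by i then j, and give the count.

count = 3; pairs: (0,2), (0,3), (1,4)

α = atan 0.45 = 24.23°;  2α = 48.46°
n_0 = (-0.8797, -0.4755)
n_1 = (+0.6062, -0.7953)
n_2 = (+0.9997, +0.0238)
n_3 = (+0.8366, +0.5478)
n_4 = (-0.4629, +0.8864)
  (0,1): δ = 81.08°  ·
  (0,2): δ = 27.03°  ✓
  (0,3): δ = 4.82°  ✓
  (0,4): δ = 89.18°  ·
  (1,2): δ = 125.95°  ·
  (1,3): δ = 94.10°  ·
  (1,4): δ = 9.74°  ✓
  (2,3): δ = 148.15°  ·
  (2,4): δ = 63.79°  ·
  (3,4): δ = 95.64°  ·
antipodal pairs: 3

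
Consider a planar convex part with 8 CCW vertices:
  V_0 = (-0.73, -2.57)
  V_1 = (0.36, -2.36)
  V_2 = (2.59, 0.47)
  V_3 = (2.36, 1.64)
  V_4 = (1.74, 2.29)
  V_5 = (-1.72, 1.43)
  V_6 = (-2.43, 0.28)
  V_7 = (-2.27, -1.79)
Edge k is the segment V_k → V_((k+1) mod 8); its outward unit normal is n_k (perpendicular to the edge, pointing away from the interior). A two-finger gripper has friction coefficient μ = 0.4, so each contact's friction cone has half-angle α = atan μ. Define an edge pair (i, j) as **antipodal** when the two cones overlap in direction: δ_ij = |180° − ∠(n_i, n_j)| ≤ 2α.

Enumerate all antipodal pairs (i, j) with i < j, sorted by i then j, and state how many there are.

α = atan 0.4 = 21.80°;  2α = 43.60°
n_0 = (+0.1892, -0.9819)
n_1 = (+0.7855, -0.6189)
n_2 = (+0.9812, +0.1929)
n_3 = (+0.7236, +0.6902)
n_4 = (-0.2412, +0.9705)
n_5 = (-0.8509, +0.5253)
n_6 = (-0.9970, -0.0771)
n_7 = (-0.4518, -0.8921)
  (0,1): δ = 139.14°  ·
  (0,2): δ = 89.78°  ·
  (0,3): δ = 57.26°  ·
  (0,4): δ = 3.05°  ✓
  (0,5): δ = 47.40°  ·
  (0,6): δ = 83.51°  ·
  (0,7): δ = 142.23°  ·
  (1,2): δ = 130.64°  ·
  (1,3): δ = 98.12°  ·
  (1,4): δ = 37.80°  ✓
  (1,5): δ = 6.55°  ✓
  (1,6): δ = 42.66°  ✓
  (1,7): δ = 101.38°  ·
  (2,3): δ = 147.47°  ·
  (2,4): δ = 87.16°  ·
  (2,5): δ = 42.81°  ✓
  (2,6): δ = 6.70°  ✓
  (2,7): δ = 52.02°  ·
  (3,4): δ = 119.69°  ·
  (3,5): δ = 75.34°  ·
  (3,6): δ = 39.23°  ✓
  (3,7): δ = 19.49°  ✓
  (4,5): δ = 135.65°  ·
  (4,6): δ = 99.54°  ·
  (4,7): δ = 40.82°  ✓
  (5,6): δ = 143.89°  ·
  (5,7): δ = 85.17°  ·
  (6,7): δ = 121.28°  ·
antipodal pairs: 9

count = 9; pairs: (0,4), (1,4), (1,5), (1,6), (2,5), (2,6), (3,6), (3,7), (4,7)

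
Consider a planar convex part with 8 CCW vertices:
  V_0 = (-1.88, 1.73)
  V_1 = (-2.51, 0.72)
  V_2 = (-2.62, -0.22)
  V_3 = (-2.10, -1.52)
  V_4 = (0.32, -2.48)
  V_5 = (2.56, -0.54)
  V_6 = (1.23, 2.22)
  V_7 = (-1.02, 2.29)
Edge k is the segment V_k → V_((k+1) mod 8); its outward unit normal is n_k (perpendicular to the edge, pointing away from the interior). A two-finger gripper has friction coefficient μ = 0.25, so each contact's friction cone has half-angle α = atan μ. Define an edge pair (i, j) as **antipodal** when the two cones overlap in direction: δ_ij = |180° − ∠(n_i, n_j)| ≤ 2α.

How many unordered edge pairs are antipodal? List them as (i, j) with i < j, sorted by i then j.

count = 4; pairs: (0,4), (2,5), (3,6), (4,7)

α = atan 0.25 = 14.04°;  2α = 28.07°
n_0 = (-0.8485, +0.5292)
n_1 = (-0.9932, +0.1162)
n_2 = (-0.9285, -0.3714)
n_3 = (-0.3687, -0.9295)
n_4 = (+0.6547, -0.7559)
n_5 = (+0.9009, +0.4341)
n_6 = (+0.0311, +0.9995)
n_7 = (-0.5457, +0.8380)
  (0,1): δ = 154.72°  ·
  (0,2): δ = 126.24°  ·
  (0,3): δ = 79.68°  ·
  (0,4): δ = 17.15°  ✓
  (0,5): δ = 57.68°  ·
  (0,6): δ = 120.17°  ·
  (0,7): δ = 155.03°  ·
  (1,2): δ = 151.52°  ·
  (1,3): δ = 104.96°  ·
  (1,4): δ = 42.43°  ·
  (1,5): δ = 32.40°  ·
  (1,6): δ = 94.89°  ·
  (1,7): δ = 129.75°  ·
  (2,3): δ = 133.44°  ·
  (2,4): δ = 70.91°  ·
  (2,5): δ = 3.93°  ✓
  (2,6): δ = 66.42°  ·
  (2,7): δ = 101.27°  ·
  (3,4): δ = 117.47°  ·
  (3,5): δ = 42.63°  ·
  (3,6): δ = 19.86°  ✓
  (3,7): δ = 54.71°  ·
  (4,5): δ = 105.17°  ·
  (4,6): δ = 42.68°  ·
  (4,7): δ = 7.82°  ✓
  (5,6): δ = 117.51°  ·
  (5,7): δ = 82.66°  ·
  (6,7): δ = 145.15°  ·
antipodal pairs: 4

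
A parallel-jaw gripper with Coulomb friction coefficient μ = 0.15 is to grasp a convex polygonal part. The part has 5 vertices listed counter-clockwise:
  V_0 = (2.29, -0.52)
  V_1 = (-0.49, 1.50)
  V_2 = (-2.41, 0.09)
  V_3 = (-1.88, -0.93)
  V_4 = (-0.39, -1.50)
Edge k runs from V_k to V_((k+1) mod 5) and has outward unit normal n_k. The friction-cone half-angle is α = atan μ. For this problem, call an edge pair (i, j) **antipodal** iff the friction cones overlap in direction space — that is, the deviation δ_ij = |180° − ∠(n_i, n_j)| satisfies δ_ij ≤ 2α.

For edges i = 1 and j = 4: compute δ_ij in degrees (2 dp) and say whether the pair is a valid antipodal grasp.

α = atan 0.15 = 8.53°;  2α = 17.06°
edge 1: e_1 = (-1.92, -1.41);  n_1 = (-0.5919, +0.8060)
edge 4: e_4 = (+2.68, +0.98);  n_4 = (+0.3434, -0.9392)
∠(n_1, n_4) = 163.79°
δ = |180° − 163.79°| = 16.21°
16.21° ≤ 2α = 17.06°  →  valid

δ = 16.21°, valid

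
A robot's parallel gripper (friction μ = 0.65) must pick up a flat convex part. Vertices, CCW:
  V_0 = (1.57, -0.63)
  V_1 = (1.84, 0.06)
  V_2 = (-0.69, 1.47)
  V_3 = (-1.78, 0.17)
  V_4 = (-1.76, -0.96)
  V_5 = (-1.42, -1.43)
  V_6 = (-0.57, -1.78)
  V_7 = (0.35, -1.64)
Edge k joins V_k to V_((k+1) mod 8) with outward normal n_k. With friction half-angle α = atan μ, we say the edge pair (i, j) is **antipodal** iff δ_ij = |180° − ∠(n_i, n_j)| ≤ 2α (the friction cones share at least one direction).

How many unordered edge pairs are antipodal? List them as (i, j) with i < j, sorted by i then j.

α = atan 0.65 = 33.02°;  2α = 66.05°
n_0 = (+0.9312, -0.3644)
n_1 = (+0.4868, +0.8735)
n_2 = (-0.7663, +0.6425)
n_3 = (-0.9998, -0.0177)
n_4 = (-0.8102, -0.5861)
n_5 = (-0.3807, -0.9247)
n_6 = (+0.1504, -0.9886)
n_7 = (+0.6377, -0.7703)
  (0,1): δ = 97.76°  ·
  (0,2): δ = 18.61°  ✓
  (0,3): δ = 22.38°  ✓
  (0,4): δ = 57.25°  ✓
  (0,5): δ = 88.99°  ·
  (0,6): δ = 120.02°  ·
  (0,7): δ = 150.99°  ·
  (1,2): δ = 100.85°  ·
  (1,3): δ = 59.85°  ✓
  (1,4): δ = 24.99°  ✓
  (1,5): δ = 6.75°  ✓
  (1,6): δ = 37.78°  ✓
  (1,7): δ = 68.75°  ·
  (2,3): δ = 139.01°  ·
  (2,4): δ = 104.14°  ·
  (2,5): δ = 72.40°  ·
  (2,6): δ = 41.37°  ✓
  (2,7): δ = 10.40°  ✓
  (3,4): δ = 145.13°  ·
  (3,5): δ = 113.39°  ·
  (3,6): δ = 82.36°  ·
  (3,7): δ = 51.39°  ✓
  (4,5): δ = 148.26°  ·
  (4,6): δ = 117.23°  ·
  (4,7): δ = 86.26°  ·
  (5,6): δ = 148.97°  ·
  (5,7): δ = 118.00°  ·
  (6,7): δ = 149.03°  ·
antipodal pairs: 10

count = 10; pairs: (0,2), (0,3), (0,4), (1,3), (1,4), (1,5), (1,6), (2,6), (2,7), (3,7)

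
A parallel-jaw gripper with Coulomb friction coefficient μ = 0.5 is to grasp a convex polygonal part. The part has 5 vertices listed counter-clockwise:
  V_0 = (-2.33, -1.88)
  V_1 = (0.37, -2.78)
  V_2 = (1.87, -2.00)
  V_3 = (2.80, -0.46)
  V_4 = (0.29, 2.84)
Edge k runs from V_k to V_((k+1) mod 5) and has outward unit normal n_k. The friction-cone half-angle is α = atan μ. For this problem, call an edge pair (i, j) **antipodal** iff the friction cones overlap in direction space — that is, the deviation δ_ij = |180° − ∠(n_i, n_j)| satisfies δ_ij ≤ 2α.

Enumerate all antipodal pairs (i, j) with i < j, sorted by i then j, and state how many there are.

count = 3; pairs: (0,3), (1,4), (2,4)

α = atan 0.5 = 26.57°;  2α = 53.13°
n_0 = (-0.3162, -0.9487)
n_1 = (+0.4614, -0.8872)
n_2 = (+0.8560, -0.5169)
n_3 = (+0.7959, +0.6054)
n_4 = (-0.8743, +0.4853)
  (0,1): δ = 134.09°  ·
  (0,2): δ = 102.69°  ·
  (0,3): δ = 34.31°  ✓
  (0,4): δ = 79.40°  ·
  (1,2): δ = 148.60°  ·
  (1,3): δ = 80.22°  ·
  (1,4): δ = 33.49°  ✓
  (2,3): δ = 111.62°  ·
  (2,4): δ = 2.09°  ✓
  (3,4): δ = 66.29°  ·
antipodal pairs: 3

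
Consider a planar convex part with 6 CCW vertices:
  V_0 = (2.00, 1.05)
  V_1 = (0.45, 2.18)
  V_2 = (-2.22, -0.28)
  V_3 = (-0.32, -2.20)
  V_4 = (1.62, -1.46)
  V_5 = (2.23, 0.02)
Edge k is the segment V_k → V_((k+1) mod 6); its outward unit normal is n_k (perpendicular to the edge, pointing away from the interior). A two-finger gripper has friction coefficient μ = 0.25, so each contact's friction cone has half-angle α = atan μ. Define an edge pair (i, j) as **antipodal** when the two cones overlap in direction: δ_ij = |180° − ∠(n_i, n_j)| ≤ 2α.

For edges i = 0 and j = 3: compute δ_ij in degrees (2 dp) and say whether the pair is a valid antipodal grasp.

δ = 56.97°, invalid

α = atan 0.25 = 14.04°;  2α = 28.07°
edge 0: e_0 = (-1.55, +1.13);  n_0 = (+0.5891, +0.8081)
edge 3: e_3 = (+1.94, +0.74);  n_3 = (+0.3564, -0.9343)
∠(n_0, n_3) = 123.03°
δ = |180° − 123.03°| = 56.97°
56.97° > 2α = 28.07°  →  invalid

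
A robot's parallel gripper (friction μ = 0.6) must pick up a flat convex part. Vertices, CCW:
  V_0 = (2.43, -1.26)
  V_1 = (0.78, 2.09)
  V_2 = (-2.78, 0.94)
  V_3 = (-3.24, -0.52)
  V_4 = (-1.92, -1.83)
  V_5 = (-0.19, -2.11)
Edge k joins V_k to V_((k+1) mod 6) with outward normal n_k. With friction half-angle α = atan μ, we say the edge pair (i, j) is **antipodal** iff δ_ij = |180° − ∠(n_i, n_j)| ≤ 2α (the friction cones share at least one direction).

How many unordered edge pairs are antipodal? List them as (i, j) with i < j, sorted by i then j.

α = atan 0.6 = 30.96°;  2α = 61.93°
n_0 = (+0.8971, +0.4418)
n_1 = (-0.3074, +0.9516)
n_2 = (-0.9538, +0.3005)
n_3 = (-0.7044, -0.7098)
n_4 = (-0.1598, -0.9872)
n_5 = (+0.3086, -0.9512)
  (0,1): δ = 98.32°  ·
  (0,2): δ = 43.71°  ✓
  (0,3): δ = 19.00°  ✓
  (0,4): δ = 54.58°  ✓
  (0,5): δ = 81.75°  ·
  (1,2): δ = 125.39°  ·
  (1,3): δ = 62.68°  ·
  (1,4): δ = 27.10°  ✓
  (1,5): δ = 0.07°  ✓
  (2,3): δ = 117.29°  ·
  (2,4): δ = 81.71°  ·
  (2,5): δ = 54.54°  ✓
  (3,4): δ = 144.41°  ·
  (3,5): δ = 117.24°  ·
  (4,5): δ = 152.83°  ·
antipodal pairs: 6

count = 6; pairs: (0,2), (0,3), (0,4), (1,4), (1,5), (2,5)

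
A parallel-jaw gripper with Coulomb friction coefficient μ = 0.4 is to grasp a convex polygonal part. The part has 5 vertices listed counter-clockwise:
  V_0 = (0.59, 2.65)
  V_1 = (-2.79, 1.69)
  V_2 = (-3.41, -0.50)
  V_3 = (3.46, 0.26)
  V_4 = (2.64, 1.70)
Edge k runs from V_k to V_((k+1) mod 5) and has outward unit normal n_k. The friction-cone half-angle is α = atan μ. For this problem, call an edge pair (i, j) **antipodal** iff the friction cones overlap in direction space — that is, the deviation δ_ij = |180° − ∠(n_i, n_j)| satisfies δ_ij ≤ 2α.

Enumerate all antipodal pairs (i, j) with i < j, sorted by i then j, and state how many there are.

α = atan 0.4 = 21.80°;  2α = 43.60°
n_0 = (-0.2732, +0.9620)
n_1 = (-0.9622, +0.2724)
n_2 = (+0.1100, -0.9939)
n_3 = (+0.8690, +0.4948)
n_4 = (+0.4205, +0.9073)
  (0,1): δ = 121.66°  ·
  (0,2): δ = 9.54°  ✓
  (0,3): δ = 103.80°  ·
  (0,4): δ = 139.28°  ·
  (1,2): δ = 67.88°  ·
  (1,3): δ = 45.47°  ·
  (1,4): δ = 80.94°  ·
  (2,3): δ = 66.65°  ·
  (2,4): δ = 31.18°  ✓
  (3,4): δ = 144.52°  ·
antipodal pairs: 2

count = 2; pairs: (0,2), (2,4)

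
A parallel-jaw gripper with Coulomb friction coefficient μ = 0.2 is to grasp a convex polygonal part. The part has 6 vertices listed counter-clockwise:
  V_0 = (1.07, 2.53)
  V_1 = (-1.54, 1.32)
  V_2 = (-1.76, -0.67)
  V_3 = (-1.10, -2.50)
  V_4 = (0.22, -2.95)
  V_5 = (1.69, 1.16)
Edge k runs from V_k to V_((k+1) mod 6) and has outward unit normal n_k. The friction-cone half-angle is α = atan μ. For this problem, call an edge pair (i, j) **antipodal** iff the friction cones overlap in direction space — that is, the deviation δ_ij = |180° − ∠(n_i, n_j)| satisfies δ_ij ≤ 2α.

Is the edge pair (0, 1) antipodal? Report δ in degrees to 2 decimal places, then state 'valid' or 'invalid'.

α = atan 0.2 = 11.31°;  2α = 22.62°
edge 0: e_0 = (-2.61, -1.21);  n_0 = (-0.4206, +0.9072)
edge 1: e_1 = (-0.22, -1.99);  n_1 = (-0.9939, +0.1099)
∠(n_0, n_1) = 58.82°
δ = |180° − 58.82°| = 121.18°
121.18° > 2α = 22.62°  →  invalid

δ = 121.18°, invalid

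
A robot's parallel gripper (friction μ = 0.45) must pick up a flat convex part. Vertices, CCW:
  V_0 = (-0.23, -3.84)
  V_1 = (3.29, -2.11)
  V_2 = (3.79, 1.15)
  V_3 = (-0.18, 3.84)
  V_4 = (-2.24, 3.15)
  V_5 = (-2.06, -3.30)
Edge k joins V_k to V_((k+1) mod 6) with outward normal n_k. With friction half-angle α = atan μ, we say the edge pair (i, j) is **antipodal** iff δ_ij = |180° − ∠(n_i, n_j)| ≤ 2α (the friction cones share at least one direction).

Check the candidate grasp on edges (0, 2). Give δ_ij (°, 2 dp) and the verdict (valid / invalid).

α = atan 0.45 = 24.23°;  2α = 48.46°
edge 0: e_0 = (+3.52, +1.73);  n_0 = (+0.4411, -0.8975)
edge 2: e_2 = (-3.97, +2.69);  n_2 = (+0.5609, +0.8279)
∠(n_0, n_2) = 119.71°
δ = |180° − 119.71°| = 60.29°
60.29° > 2α = 48.46°  →  invalid

δ = 60.29°, invalid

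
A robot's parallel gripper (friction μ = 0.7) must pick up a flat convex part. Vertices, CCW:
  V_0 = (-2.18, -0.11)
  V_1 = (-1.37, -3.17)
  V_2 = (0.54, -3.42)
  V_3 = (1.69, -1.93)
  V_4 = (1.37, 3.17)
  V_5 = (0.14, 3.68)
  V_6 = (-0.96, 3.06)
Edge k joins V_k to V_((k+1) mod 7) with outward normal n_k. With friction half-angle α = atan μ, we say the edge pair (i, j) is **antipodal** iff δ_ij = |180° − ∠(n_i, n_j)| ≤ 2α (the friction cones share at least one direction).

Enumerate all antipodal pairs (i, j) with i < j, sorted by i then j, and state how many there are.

α = atan 0.7 = 34.99°;  2α = 69.98°
n_0 = (-0.9667, -0.2559)
n_1 = (-0.1298, -0.9915)
n_2 = (+0.7916, -0.6110)
n_3 = (+0.9980, +0.0626)
n_4 = (+0.3830, +0.9237)
n_5 = (-0.4910, +0.8712)
n_6 = (-0.9333, +0.3592)
  (0,1): δ = 112.28°  ·
  (0,2): δ = 52.49°  ✓
  (0,3): δ = 11.24°  ✓
  (0,4): δ = 52.65°  ✓
  (0,5): δ = 104.58°  ·
  (0,6): δ = 144.12°  ·
  (1,2): δ = 120.20°  ·
  (1,3): δ = 78.95°  ·
  (1,4): δ = 15.06°  ✓
  (1,5): δ = 36.86°  ✓
  (1,6): δ = 76.41°  ·
  (2,3): δ = 138.75°  ·
  (2,4): δ = 74.86°  ·
  (2,5): δ = 22.93°  ✓
  (2,6): δ = 16.61°  ✓
  (3,4): δ = 116.11°  ·
  (3,5): δ = 64.18°  ✓
  (3,6): δ = 24.64°  ✓
  (4,5): δ = 128.07°  ·
  (4,6): δ = 88.53°  ·
  (5,6): δ = 140.46°  ·
antipodal pairs: 9

count = 9; pairs: (0,2), (0,3), (0,4), (1,4), (1,5), (2,5), (2,6), (3,5), (3,6)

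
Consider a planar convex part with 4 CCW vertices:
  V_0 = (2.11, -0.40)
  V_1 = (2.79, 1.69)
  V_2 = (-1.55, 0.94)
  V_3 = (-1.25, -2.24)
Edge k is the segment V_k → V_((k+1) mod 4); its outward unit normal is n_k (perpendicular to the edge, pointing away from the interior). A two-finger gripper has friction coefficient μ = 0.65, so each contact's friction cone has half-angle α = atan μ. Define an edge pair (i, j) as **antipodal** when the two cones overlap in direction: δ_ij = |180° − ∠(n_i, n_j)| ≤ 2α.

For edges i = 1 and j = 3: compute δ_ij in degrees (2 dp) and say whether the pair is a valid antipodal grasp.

α = atan 0.65 = 33.02°;  2α = 66.05°
edge 1: e_1 = (-4.34, -0.75);  n_1 = (-0.1703, +0.9854)
edge 3: e_3 = (+3.36, +1.84);  n_3 = (+0.4803, -0.8771)
∠(n_1, n_3) = 161.10°
δ = |180° − 161.10°| = 18.90°
18.90° ≤ 2α = 66.05°  →  valid

δ = 18.90°, valid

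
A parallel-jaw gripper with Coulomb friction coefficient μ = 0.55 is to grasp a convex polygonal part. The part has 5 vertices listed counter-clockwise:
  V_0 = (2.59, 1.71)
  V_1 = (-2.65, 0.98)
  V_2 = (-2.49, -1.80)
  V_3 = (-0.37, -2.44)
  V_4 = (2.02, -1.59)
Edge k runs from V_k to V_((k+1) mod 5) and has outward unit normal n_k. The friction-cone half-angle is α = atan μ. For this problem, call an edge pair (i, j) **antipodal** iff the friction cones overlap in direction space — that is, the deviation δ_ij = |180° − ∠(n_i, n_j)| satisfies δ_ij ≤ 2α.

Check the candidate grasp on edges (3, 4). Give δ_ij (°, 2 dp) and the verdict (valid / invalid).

α = atan 0.55 = 28.81°;  2α = 57.62°
edge 3: e_3 = (+2.39, +0.85);  n_3 = (+0.3351, -0.9422)
edge 4: e_4 = (+0.57, +3.30);  n_4 = (+0.9854, -0.1702)
∠(n_3, n_4) = 60.62°
δ = |180° − 60.62°| = 119.38°
119.38° > 2α = 57.62°  →  invalid

δ = 119.38°, invalid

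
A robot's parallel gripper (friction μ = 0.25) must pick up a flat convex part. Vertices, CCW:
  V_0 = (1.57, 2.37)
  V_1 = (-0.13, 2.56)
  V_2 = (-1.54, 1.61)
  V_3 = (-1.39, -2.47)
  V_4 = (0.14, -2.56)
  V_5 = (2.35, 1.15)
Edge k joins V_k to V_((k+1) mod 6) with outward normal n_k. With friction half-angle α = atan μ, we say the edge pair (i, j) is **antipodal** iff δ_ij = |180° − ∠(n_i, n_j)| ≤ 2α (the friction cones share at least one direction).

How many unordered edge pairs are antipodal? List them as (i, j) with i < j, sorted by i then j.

α = atan 0.25 = 14.04°;  2α = 28.07°
n_0 = (+0.1111, +0.9938)
n_1 = (-0.5588, +0.8293)
n_2 = (-0.9993, -0.0367)
n_3 = (-0.0587, -0.9983)
n_4 = (+0.8591, -0.5118)
n_5 = (+0.8425, +0.5387)
  (0,1): δ = 139.65°  ·
  (0,2): δ = 81.52°  ·
  (0,3): δ = 3.01°  ✓
  (0,4): δ = 65.60°  ·
  (0,5): δ = 128.97°  ·
  (1,2): δ = 121.86°  ·
  (1,3): δ = 37.34°  ·
  (1,4): δ = 25.25°  ✓
  (1,5): δ = 88.62°  ·
  (2,3): δ = 95.47°  ·
  (2,4): δ = 32.89°  ·
  (2,5): δ = 30.49°  ·
  (3,4): δ = 117.42°  ·
  (3,5): δ = 54.04°  ·
  (4,5): δ = 116.63°  ·
antipodal pairs: 2

count = 2; pairs: (0,3), (1,4)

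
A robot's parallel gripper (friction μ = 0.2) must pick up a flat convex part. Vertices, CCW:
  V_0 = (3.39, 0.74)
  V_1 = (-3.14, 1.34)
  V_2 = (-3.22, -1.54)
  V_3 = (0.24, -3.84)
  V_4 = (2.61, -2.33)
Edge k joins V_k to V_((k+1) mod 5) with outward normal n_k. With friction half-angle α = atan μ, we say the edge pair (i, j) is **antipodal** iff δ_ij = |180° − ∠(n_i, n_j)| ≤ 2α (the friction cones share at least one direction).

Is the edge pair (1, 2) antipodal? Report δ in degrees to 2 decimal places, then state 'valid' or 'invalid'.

α = atan 0.2 = 11.31°;  2α = 22.62°
edge 1: e_1 = (-0.08, -2.88);  n_1 = (-0.9996, +0.0278)
edge 2: e_2 = (+3.46, -2.30);  n_2 = (-0.5536, -0.8328)
∠(n_1, n_2) = 57.98°
δ = |180° − 57.98°| = 122.02°
122.02° > 2α = 22.62°  →  invalid

δ = 122.02°, invalid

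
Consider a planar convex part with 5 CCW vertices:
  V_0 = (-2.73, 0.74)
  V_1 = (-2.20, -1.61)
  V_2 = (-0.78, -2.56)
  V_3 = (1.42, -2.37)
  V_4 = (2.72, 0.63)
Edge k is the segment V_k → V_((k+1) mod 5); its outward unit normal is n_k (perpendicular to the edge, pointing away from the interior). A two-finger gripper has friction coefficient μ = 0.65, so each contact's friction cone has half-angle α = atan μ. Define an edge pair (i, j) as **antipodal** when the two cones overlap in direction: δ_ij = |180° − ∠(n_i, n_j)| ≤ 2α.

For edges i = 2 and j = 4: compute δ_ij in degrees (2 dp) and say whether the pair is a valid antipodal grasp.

α = atan 0.65 = 33.02°;  2α = 66.05°
edge 2: e_2 = (+2.20, +0.19);  n_2 = (+0.0860, -0.9963)
edge 4: e_4 = (-5.45, +0.11);  n_4 = (+0.0202, +0.9998)
∠(n_2, n_4) = 173.91°
δ = |180° − 173.91°| = 6.09°
6.09° ≤ 2α = 66.05°  →  valid

δ = 6.09°, valid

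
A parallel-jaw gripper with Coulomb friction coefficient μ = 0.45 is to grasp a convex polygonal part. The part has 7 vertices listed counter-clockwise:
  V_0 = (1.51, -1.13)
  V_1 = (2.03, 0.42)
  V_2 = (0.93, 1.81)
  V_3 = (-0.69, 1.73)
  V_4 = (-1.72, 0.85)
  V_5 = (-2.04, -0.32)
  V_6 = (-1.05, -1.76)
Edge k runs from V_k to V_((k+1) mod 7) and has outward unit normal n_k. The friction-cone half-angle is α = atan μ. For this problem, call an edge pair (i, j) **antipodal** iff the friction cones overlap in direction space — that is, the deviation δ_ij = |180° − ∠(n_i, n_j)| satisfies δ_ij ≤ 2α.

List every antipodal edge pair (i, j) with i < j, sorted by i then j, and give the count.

count = 5; pairs: (0,3), (0,4), (1,5), (2,6), (3,6)

α = atan 0.45 = 24.23°;  2α = 48.46°
n_0 = (+0.9481, -0.3181)
n_1 = (+0.7842, +0.6206)
n_2 = (-0.0493, +0.9988)
n_3 = (-0.6496, +0.7603)
n_4 = (-0.9646, +0.2638)
n_5 = (-0.8240, -0.5665)
n_6 = (+0.2390, -0.9710)
  (0,1): δ = 123.10°  ·
  (0,2): δ = 68.63°  ·
  (0,3): δ = 30.94°  ✓
  (0,4): δ = 3.25°  ✓
  (0,5): δ = 53.05°  ·
  (0,6): δ = 122.37°  ·
  (1,2): δ = 125.53°  ·
  (1,3): δ = 87.85°  ·
  (1,4): δ = 53.65°  ·
  (1,5): δ = 3.85°  ✓
  (1,6): δ = 65.47°  ·
  (2,3): δ = 142.32°  ·
  (2,4): δ = 108.12°  ·
  (2,5): δ = 58.32°  ·
  (2,6): δ = 11.00°  ✓
  (3,4): δ = 145.81°  ·
  (3,5): δ = 96.00°  ·
  (3,6): δ = 26.68°  ✓
  (4,5): δ = 130.19°  ·
  (4,6): δ = 60.88°  ·
  (5,6): δ = 110.68°  ·
antipodal pairs: 5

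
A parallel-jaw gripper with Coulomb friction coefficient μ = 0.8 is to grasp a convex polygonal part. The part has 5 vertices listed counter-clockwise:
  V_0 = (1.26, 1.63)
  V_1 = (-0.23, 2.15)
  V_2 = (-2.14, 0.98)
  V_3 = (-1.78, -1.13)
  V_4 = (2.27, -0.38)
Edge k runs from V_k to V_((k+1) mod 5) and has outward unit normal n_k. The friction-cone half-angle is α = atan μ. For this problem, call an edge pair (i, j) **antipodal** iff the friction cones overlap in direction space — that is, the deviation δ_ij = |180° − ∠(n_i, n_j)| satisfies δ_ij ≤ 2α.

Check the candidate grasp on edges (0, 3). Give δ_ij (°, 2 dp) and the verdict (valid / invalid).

δ = 29.73°, valid

α = atan 0.8 = 38.66°;  2α = 77.32°
edge 0: e_0 = (-1.49, +0.52);  n_0 = (+0.3295, +0.9442)
edge 3: e_3 = (+4.05, +0.75);  n_3 = (+0.1821, -0.9833)
∠(n_0, n_3) = 150.27°
δ = |180° − 150.27°| = 29.73°
29.73° ≤ 2α = 77.32°  →  valid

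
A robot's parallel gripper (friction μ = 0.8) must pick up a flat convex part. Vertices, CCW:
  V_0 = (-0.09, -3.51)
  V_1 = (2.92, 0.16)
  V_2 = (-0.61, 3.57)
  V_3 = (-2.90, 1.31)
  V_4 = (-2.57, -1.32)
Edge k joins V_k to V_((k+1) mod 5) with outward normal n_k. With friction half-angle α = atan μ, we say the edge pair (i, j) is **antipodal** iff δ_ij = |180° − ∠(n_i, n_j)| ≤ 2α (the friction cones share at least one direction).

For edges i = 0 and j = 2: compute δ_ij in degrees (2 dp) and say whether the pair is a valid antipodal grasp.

α = atan 0.8 = 38.66°;  2α = 77.32°
edge 0: e_0 = (+3.01, +3.67);  n_0 = (+0.7732, -0.6342)
edge 2: e_2 = (-2.29, -2.26);  n_2 = (-0.7024, +0.7118)
∠(n_0, n_2) = 173.98°
δ = |180° − 173.98°| = 6.02°
6.02° ≤ 2α = 77.32°  →  valid

δ = 6.02°, valid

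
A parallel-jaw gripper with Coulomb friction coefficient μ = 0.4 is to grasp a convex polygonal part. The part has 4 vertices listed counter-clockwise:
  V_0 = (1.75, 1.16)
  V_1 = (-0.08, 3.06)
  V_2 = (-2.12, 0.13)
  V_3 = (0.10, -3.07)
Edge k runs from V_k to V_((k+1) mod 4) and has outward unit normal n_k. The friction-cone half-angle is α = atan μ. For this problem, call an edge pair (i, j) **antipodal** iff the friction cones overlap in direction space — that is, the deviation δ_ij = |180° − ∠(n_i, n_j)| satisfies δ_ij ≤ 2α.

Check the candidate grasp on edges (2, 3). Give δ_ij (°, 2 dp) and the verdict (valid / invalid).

α = atan 0.4 = 21.80°;  2α = 43.60°
edge 2: e_2 = (+2.22, -3.20);  n_2 = (-0.8216, -0.5700)
edge 3: e_3 = (+1.65, +4.23);  n_3 = (+0.9316, -0.3634)
∠(n_2, n_3) = 123.94°
δ = |180° − 123.94°| = 56.06°
56.06° > 2α = 43.60°  →  invalid

δ = 56.06°, invalid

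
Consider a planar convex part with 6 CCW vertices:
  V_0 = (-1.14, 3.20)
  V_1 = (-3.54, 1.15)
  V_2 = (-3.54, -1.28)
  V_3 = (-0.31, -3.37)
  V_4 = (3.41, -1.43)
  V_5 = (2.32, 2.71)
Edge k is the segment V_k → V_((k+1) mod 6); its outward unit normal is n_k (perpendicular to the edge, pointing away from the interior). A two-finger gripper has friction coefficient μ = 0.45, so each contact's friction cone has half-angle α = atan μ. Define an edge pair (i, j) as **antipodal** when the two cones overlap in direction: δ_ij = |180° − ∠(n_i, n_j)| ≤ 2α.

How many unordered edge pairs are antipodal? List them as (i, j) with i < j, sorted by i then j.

count = 5; pairs: (0,3), (1,4), (2,4), (2,5), (3,5)

α = atan 0.45 = 24.23°;  2α = 48.46°
n_0 = (-0.6495, +0.7604)
n_1 = (-1.0000, -0.0000)
n_2 = (-0.5433, -0.8396)
n_3 = (+0.4624, -0.8867)
n_4 = (+0.9670, +0.2546)
n_5 = (+0.1402, +0.9901)
  (0,1): δ = 130.50°  ·
  (0,2): δ = 73.41°  ·
  (0,3): δ = 12.96°  ✓
  (0,4): δ = 64.25°  ·
  (0,5): δ = 131.44°  ·
  (1,2): δ = 122.91°  ·
  (1,3): δ = 62.46°  ·
  (1,4): δ = 14.75°  ✓
  (1,5): δ = 81.94°  ·
  (2,3): δ = 119.55°  ·
  (2,4): δ = 42.34°  ✓
  (2,5): δ = 24.84°  ✓
  (3,4): δ = 102.79°  ·
  (3,5): δ = 35.60°  ✓
  (4,5): δ = 112.81°  ·
antipodal pairs: 5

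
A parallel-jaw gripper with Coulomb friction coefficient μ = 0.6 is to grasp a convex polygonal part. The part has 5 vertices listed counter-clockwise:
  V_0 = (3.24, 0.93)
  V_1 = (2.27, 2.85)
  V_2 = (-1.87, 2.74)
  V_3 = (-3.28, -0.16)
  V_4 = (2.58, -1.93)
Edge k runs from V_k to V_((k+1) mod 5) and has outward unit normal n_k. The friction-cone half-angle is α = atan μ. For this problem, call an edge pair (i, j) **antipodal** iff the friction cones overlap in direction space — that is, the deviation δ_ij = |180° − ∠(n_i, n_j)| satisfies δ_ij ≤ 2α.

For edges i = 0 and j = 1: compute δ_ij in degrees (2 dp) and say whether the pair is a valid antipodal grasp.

α = atan 0.6 = 30.96°;  2α = 61.93°
edge 0: e_0 = (-0.97, +1.92);  n_0 = (+0.8926, +0.4509)
edge 1: e_1 = (-4.14, -0.11);  n_1 = (-0.0266, +0.9996)
∠(n_0, n_1) = 64.72°
δ = |180° − 64.72°| = 115.28°
115.28° > 2α = 61.93°  →  invalid

δ = 115.28°, invalid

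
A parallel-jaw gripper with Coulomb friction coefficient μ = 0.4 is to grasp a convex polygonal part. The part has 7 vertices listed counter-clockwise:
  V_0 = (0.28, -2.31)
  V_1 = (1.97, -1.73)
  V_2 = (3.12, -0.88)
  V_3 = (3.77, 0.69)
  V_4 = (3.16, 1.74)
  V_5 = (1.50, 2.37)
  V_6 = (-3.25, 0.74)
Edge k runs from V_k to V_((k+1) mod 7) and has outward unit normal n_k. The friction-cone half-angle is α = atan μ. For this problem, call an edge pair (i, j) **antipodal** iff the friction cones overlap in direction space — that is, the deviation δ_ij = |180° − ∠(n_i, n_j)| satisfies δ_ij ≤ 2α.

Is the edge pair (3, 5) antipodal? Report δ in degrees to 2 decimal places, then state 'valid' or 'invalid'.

δ = 101.21°, invalid

α = atan 0.4 = 21.80°;  2α = 43.60°
edge 3: e_3 = (-0.61, +1.05);  n_3 = (+0.8647, +0.5023)
edge 5: e_5 = (-4.75, -1.63);  n_5 = (-0.3246, +0.9459)
∠(n_3, n_5) = 78.79°
δ = |180° − 78.79°| = 101.21°
101.21° > 2α = 43.60°  →  invalid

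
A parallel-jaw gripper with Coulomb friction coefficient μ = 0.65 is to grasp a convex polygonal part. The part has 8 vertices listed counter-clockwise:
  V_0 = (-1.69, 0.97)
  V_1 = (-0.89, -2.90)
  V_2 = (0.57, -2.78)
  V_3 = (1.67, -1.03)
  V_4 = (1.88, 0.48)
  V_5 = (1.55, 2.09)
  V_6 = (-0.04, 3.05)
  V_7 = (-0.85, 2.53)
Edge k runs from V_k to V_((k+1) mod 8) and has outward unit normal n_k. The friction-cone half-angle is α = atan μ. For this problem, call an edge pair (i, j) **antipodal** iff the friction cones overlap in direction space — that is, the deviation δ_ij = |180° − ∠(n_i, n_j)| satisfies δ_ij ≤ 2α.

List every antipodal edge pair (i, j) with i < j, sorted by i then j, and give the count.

α = atan 0.65 = 33.02°;  2α = 66.05°
n_0 = (-0.9793, -0.2024)
n_1 = (+0.0819, -0.9966)
n_2 = (+0.8466, -0.5322)
n_3 = (+0.9905, -0.1377)
n_4 = (+0.9796, +0.2008)
n_5 = (+0.5169, +0.8561)
n_6 = (-0.5402, +0.8415)
n_7 = (-0.8805, +0.4741)
  (0,1): δ = 96.98°  ·
  (0,2): δ = 43.83°  ✓
  (0,3): δ = 19.60°  ✓
  (0,4): δ = 0.10°  ✓
  (0,5): δ = 47.20°  ✓
  (0,6): δ = 111.02°  ·
  (0,7): δ = 140.02°  ·
  (1,2): δ = 126.85°  ·
  (1,3): δ = 102.62°  ·
  (1,4): δ = 83.12°  ·
  (1,5): δ = 35.82°  ✓
  (1,6): δ = 28.00°  ✓
  (1,7): δ = 57.00°  ✓
  (2,3): δ = 155.77°  ·
  (2,4): δ = 136.26°  ·
  (2,5): δ = 88.97°  ·
  (2,6): δ = 25.15°  ✓
  (2,7): δ = 3.85°  ✓
  (3,4): δ = 160.50°  ·
  (3,5): δ = 113.20°  ·
  (3,6): δ = 49.38°  ✓
  (3,7): δ = 20.38°  ✓
  (4,5): δ = 132.71°  ·
  (4,6): δ = 68.88°  ·
  (4,7): δ = 39.88°  ✓
  (5,6): δ = 116.18°  ·
  (5,7): δ = 87.18°  ·
  (6,7): δ = 151.00°  ·
antipodal pairs: 12

count = 12; pairs: (0,2), (0,3), (0,4), (0,5), (1,5), (1,6), (1,7), (2,6), (2,7), (3,6), (3,7), (4,7)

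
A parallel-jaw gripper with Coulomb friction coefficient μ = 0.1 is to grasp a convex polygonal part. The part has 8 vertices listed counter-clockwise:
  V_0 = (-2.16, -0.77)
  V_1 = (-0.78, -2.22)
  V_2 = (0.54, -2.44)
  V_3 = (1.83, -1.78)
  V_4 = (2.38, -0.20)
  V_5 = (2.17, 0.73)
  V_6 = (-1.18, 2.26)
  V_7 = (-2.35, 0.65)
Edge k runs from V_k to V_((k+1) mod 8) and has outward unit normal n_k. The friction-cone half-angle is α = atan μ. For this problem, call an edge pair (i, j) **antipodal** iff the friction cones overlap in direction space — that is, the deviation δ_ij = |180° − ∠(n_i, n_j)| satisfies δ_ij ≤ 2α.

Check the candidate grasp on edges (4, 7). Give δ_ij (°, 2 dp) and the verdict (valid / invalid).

δ = 5.10°, valid

α = atan 0.1 = 5.71°;  2α = 11.42°
edge 4: e_4 = (-0.21, +0.93);  n_4 = (+0.9754, +0.2203)
edge 7: e_7 = (+0.19, -1.42);  n_7 = (-0.9912, -0.1326)
∠(n_4, n_7) = 174.90°
δ = |180° − 174.90°| = 5.10°
5.10° ≤ 2α = 11.42°  →  valid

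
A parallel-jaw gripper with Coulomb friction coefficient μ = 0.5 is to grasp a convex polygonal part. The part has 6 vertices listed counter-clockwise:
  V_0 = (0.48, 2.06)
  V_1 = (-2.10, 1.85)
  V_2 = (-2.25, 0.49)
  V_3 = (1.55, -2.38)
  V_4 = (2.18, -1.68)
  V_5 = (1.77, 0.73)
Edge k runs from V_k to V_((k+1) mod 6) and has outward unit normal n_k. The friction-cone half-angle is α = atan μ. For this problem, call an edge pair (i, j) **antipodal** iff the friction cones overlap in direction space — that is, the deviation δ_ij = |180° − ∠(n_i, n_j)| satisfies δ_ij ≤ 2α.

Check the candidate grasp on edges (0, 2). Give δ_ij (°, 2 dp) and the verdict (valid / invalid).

α = atan 0.5 = 26.57°;  2α = 53.13°
edge 0: e_0 = (-2.58, -0.21);  n_0 = (-0.0811, +0.9967)
edge 2: e_2 = (+3.80, -2.87);  n_2 = (-0.6027, -0.7980)
∠(n_0, n_2) = 138.28°
δ = |180° − 138.28°| = 41.72°
41.72° ≤ 2α = 53.13°  →  valid

δ = 41.72°, valid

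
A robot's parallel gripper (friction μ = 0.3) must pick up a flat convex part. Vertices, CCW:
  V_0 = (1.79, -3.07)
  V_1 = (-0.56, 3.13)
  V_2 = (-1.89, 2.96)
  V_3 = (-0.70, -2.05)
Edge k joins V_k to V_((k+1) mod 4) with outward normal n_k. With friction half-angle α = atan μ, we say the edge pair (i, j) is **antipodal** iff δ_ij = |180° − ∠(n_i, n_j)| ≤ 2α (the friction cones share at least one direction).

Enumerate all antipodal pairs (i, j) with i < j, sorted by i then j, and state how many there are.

count = 2; pairs: (0,2), (1,3)

α = atan 0.3 = 16.70°;  2α = 33.40°
n_0 = (+0.9351, +0.3544)
n_1 = (-0.1268, +0.9919)
n_2 = (-0.9729, -0.2311)
n_3 = (-0.3791, -0.9254)
  (0,1): δ = 103.47°  ·
  (0,2): δ = 7.40°  ✓
  (0,3): δ = 46.97°  ·
  (1,2): δ = 83.92°  ·
  (1,3): δ = 29.56°  ✓
  (2,3): δ = 125.64°  ·
antipodal pairs: 2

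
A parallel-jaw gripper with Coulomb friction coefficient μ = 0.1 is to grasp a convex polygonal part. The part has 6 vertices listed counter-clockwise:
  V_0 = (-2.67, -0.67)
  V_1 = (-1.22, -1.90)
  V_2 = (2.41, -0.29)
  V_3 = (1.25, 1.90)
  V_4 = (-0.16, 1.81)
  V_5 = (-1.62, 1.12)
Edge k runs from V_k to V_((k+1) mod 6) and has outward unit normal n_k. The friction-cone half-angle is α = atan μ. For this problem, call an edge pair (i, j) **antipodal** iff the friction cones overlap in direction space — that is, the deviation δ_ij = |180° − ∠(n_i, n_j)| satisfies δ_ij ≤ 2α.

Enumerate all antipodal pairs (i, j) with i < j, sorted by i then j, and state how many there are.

count = 1; pairs: (1,4)

α = atan 0.1 = 5.71°;  2α = 11.42°
n_0 = (-0.6469, -0.7626)
n_1 = (+0.4054, -0.9141)
n_2 = (+0.8837, +0.4681)
n_3 = (-0.0637, +0.9980)
n_4 = (-0.4273, +0.9041)
n_5 = (-0.8626, +0.5060)
  (0,1): δ = 115.77°  ·
  (0,2): δ = 21.78°  ·
  (0,3): δ = 43.96°  ·
  (0,4): δ = 65.60°  ·
  (0,5): δ = 99.91°  ·
  (1,2): δ = 86.01°  ·
  (1,3): δ = 20.27°  ·
  (1,4): δ = 1.38°  ✓
  (1,5): δ = 35.69°  ·
  (2,3): δ = 114.26°  ·
  (2,4): δ = 92.61°  ·
  (2,5): δ = 58.30°  ·
  (3,4): δ = 158.36°  ·
  (3,5): δ = 124.05°  ·
  (4,5): δ = 145.69°  ·
antipodal pairs: 1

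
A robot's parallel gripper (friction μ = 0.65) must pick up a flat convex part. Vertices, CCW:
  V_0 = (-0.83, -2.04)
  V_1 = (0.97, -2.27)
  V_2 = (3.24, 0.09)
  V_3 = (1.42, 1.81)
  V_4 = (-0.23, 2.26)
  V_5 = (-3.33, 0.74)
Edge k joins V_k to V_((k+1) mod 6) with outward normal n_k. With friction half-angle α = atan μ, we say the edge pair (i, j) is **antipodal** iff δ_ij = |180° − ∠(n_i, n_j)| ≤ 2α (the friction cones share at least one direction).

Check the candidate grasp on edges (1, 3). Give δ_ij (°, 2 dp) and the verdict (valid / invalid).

δ = 61.37°, valid

α = atan 0.65 = 33.02°;  2α = 66.05°
edge 1: e_1 = (+2.27, +2.36);  n_1 = (+0.7207, -0.6932)
edge 3: e_3 = (-1.65, +0.45);  n_3 = (+0.2631, +0.9648)
∠(n_1, n_3) = 118.63°
δ = |180° − 118.63°| = 61.37°
61.37° ≤ 2α = 66.05°  →  valid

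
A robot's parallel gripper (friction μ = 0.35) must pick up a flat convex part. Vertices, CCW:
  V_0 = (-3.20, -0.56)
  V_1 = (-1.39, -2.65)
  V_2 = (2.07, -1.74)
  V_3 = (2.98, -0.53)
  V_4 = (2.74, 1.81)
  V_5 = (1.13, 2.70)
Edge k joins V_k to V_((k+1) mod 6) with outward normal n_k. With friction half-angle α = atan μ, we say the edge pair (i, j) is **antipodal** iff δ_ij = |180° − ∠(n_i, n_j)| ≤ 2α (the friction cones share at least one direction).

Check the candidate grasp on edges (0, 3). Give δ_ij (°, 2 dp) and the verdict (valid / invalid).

δ = 35.04°, valid

α = atan 0.35 = 19.29°;  2α = 38.58°
edge 0: e_0 = (+1.81, -2.09);  n_0 = (-0.7559, -0.6547)
edge 3: e_3 = (-0.24, +2.34);  n_3 = (+0.9948, +0.1020)
∠(n_0, n_3) = 144.96°
δ = |180° − 144.96°| = 35.04°
35.04° ≤ 2α = 38.58°  →  valid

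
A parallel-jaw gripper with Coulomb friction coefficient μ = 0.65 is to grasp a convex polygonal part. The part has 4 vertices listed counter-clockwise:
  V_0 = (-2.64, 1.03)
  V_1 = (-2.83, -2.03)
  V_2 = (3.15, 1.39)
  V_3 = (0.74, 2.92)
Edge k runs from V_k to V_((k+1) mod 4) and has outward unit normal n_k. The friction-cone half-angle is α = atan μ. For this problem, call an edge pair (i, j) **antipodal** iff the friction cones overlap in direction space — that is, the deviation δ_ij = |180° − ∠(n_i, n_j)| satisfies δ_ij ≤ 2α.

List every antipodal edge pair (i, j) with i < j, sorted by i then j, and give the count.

α = atan 0.65 = 33.02°;  2α = 66.05°
n_0 = (-0.9981, +0.0620)
n_1 = (+0.4965, -0.8681)
n_2 = (+0.5360, +0.8442)
n_3 = (-0.4881, +0.8728)
  (0,1): δ = 56.68°  ✓
  (0,2): δ = 61.14°  ✓
  (0,3): δ = 122.77°  ·
  (1,2): δ = 62.18°  ✓
  (1,3): δ = 0.55°  ✓
  (2,3): δ = 118.38°  ·
antipodal pairs: 4

count = 4; pairs: (0,1), (0,2), (1,2), (1,3)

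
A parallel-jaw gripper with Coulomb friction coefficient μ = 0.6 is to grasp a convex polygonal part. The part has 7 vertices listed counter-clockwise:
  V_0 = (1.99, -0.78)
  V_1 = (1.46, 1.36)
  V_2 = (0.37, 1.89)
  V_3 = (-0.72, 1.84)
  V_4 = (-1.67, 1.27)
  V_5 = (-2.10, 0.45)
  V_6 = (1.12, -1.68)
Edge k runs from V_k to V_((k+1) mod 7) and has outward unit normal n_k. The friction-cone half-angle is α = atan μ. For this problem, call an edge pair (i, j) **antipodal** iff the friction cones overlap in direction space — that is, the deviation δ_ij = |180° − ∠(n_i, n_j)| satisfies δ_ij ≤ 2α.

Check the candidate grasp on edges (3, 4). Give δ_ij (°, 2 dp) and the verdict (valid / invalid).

δ = 148.64°, invalid

α = atan 0.6 = 30.96°;  2α = 61.93°
edge 3: e_3 = (-0.95, -0.57);  n_3 = (-0.5145, +0.8575)
edge 4: e_4 = (-0.43, -0.82);  n_4 = (-0.8856, +0.4644)
∠(n_3, n_4) = 31.36°
δ = |180° − 31.36°| = 148.64°
148.64° > 2α = 61.93°  →  invalid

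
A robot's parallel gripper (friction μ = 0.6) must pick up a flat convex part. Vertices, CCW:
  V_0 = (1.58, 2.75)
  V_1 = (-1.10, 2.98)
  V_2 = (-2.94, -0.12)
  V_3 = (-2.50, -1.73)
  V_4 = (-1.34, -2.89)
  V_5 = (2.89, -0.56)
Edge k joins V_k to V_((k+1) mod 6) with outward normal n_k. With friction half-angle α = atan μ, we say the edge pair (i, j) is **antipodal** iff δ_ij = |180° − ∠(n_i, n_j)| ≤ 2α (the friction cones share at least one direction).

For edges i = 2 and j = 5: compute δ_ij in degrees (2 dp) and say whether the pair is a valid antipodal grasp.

α = atan 0.6 = 30.96°;  2α = 61.93°
edge 2: e_2 = (+0.44, -1.61);  n_2 = (-0.9646, -0.2636)
edge 5: e_5 = (-1.31, +3.31);  n_5 = (+0.9298, +0.3680)
∠(n_2, n_5) = 173.69°
δ = |180° − 173.69°| = 6.31°
6.31° ≤ 2α = 61.93°  →  valid

δ = 6.31°, valid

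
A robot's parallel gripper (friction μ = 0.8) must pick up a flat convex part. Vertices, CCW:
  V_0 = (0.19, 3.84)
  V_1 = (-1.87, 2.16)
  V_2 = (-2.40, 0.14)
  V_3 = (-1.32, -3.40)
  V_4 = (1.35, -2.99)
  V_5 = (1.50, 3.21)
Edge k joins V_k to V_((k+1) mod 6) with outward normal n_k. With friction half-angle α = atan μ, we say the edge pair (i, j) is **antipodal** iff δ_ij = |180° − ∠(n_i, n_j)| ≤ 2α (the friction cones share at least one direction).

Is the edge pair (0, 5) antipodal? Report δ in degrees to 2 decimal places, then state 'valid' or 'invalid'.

δ = 115.12°, invalid

α = atan 0.8 = 38.66°;  2α = 77.32°
edge 0: e_0 = (-2.06, -1.68);  n_0 = (-0.6320, +0.7750)
edge 5: e_5 = (-1.31, +0.63);  n_5 = (+0.4334, +0.9012)
∠(n_0, n_5) = 64.88°
δ = |180° − 64.88°| = 115.12°
115.12° > 2α = 77.32°  →  invalid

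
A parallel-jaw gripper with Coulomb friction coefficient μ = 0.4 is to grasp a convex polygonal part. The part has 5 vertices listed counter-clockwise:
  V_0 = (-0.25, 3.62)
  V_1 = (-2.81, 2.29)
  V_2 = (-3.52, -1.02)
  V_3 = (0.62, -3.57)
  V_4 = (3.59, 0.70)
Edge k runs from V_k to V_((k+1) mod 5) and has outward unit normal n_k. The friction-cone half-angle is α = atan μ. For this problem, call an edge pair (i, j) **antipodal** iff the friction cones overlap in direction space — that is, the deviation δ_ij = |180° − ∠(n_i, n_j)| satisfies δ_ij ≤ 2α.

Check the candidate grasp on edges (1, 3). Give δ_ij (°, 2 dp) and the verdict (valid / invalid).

α = atan 0.4 = 21.80°;  2α = 43.60°
edge 1: e_1 = (-0.71, -3.31);  n_1 = (-0.9778, +0.2097)
edge 3: e_3 = (+2.97, +4.27);  n_3 = (+0.8209, -0.5710)
∠(n_1, n_3) = 157.29°
δ = |180° − 157.29°| = 22.71°
22.71° ≤ 2α = 43.60°  →  valid

δ = 22.71°, valid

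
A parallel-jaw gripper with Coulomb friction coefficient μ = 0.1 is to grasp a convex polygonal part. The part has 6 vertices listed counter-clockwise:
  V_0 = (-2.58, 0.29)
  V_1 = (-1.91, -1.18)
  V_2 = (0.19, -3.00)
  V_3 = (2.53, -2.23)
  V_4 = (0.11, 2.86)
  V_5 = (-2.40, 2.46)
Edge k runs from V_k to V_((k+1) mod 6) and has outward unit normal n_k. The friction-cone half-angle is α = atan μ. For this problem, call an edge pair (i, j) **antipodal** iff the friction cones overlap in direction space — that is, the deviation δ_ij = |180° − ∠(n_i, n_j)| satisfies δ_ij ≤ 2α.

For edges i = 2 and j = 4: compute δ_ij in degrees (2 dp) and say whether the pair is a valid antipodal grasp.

α = atan 0.1 = 5.71°;  2α = 11.42°
edge 2: e_2 = (+2.34, +0.77);  n_2 = (+0.3126, -0.9499)
edge 4: e_4 = (-2.51, -0.40);  n_4 = (-0.1574, +0.9875)
∠(n_2, n_4) = 170.84°
δ = |180° − 170.84°| = 9.16°
9.16° ≤ 2α = 11.42°  →  valid

δ = 9.16°, valid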